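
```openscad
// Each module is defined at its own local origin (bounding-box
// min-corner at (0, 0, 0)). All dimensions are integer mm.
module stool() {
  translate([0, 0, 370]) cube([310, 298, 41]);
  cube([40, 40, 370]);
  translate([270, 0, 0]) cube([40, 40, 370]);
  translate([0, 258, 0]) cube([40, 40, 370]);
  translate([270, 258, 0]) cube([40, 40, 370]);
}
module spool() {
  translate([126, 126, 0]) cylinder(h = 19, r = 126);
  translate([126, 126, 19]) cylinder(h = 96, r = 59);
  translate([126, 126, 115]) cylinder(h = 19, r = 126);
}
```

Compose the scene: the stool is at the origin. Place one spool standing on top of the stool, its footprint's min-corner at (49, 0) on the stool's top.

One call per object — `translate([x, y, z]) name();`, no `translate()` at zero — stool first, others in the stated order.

stool();
translate([49, 0, 411]) spool();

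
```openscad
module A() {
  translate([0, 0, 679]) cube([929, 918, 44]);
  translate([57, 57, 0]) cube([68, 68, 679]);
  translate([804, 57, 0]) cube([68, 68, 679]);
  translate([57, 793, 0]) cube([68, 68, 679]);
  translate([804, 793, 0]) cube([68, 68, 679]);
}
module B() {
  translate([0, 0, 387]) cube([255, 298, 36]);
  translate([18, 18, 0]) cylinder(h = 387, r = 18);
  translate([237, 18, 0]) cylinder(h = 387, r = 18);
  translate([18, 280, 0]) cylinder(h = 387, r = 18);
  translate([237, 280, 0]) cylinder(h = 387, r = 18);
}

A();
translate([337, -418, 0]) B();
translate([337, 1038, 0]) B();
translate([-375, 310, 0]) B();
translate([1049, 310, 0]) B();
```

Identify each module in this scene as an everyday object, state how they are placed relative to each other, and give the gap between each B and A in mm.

A is a table. B is a stool. Four stools sit around the table at the −y, +y, −x, +x sides. The gap between each stool and the table is 120 mm.

Each stool's nearest face is 120 mm from the table's bounding box.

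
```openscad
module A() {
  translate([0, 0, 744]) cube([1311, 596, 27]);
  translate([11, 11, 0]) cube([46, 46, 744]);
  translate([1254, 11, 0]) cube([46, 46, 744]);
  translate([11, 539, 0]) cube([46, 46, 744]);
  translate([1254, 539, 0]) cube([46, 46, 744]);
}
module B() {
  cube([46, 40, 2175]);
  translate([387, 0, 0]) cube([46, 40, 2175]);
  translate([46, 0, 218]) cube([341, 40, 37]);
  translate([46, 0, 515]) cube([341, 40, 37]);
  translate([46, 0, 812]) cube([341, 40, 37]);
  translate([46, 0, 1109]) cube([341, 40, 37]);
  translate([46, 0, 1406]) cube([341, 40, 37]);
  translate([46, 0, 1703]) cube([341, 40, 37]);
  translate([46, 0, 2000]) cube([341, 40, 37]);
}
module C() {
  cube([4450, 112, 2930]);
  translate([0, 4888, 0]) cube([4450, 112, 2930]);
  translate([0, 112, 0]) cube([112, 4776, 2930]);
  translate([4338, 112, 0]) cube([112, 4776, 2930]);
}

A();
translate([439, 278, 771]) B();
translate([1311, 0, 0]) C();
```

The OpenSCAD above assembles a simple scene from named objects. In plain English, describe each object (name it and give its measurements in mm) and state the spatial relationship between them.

A is a rectangular dining table. The top is 1311×596×27 mm with its upper surface at z = 771 mm. It stands on four 46×46 mm square legs, each inset 11 mm from the nearest pair of top edges, running from the floor to the underside of the top.

B is a wooden ladder with two side rails of 46×40 mm section and 2175 mm height, set 433 mm apart overall. Between them run 7 rectangular rungs (40 mm deep, 37 mm thick), front faces flush with the rails' −y face. The bottom of the first rung is 218 mm above the floor and each subsequent rung is 297 mm higher than the one below.

C is a box-shaped house frame (walls only): outside footprint 4450×5000 mm, wall height 2930 mm, wall thickness 112 mm. The two y-facing walls run the full x-width; the two x-facing walls fit between the inner faces of the y-facing walls.

The ladder is on top of the table, centred. The house frame is against the table's +x side, with their −y faces flush.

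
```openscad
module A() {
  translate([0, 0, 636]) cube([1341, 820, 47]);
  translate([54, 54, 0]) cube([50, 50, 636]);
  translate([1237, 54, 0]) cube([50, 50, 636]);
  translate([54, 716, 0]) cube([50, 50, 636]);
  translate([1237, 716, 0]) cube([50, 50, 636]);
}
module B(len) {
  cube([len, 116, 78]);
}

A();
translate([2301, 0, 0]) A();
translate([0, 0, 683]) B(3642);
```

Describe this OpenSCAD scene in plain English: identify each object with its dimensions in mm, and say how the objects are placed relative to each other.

A is a table: top 1341 mm (x) × 820 mm (y), 47 mm thick, upper face at z = 683 mm, on four 50×50 mm square legs, each inset 54 mm from the nearest pair of top edges, running from z = 0 to the bottom of the top.

B is a rectangular beam 3642 mm long (x), 116 mm deep (y), 78 mm thick (z).

The beam spans the tops of two tables placed 960 mm apart, resting at z = 683 mm.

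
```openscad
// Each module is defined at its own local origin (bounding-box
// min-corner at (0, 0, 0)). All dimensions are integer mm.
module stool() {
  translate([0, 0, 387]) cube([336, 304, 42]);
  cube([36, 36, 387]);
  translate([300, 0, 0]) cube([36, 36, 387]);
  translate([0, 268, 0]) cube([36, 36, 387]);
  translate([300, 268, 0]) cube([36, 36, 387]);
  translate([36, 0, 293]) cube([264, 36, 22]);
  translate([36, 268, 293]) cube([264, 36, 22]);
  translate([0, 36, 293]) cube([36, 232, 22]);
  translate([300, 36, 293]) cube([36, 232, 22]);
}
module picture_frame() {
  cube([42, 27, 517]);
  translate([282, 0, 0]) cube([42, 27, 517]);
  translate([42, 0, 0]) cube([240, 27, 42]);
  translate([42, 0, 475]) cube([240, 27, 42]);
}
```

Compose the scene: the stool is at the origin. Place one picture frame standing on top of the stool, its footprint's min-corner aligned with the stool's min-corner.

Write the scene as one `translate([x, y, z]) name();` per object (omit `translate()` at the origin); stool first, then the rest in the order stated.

stool();
translate([0, 0, 429]) picture_frame();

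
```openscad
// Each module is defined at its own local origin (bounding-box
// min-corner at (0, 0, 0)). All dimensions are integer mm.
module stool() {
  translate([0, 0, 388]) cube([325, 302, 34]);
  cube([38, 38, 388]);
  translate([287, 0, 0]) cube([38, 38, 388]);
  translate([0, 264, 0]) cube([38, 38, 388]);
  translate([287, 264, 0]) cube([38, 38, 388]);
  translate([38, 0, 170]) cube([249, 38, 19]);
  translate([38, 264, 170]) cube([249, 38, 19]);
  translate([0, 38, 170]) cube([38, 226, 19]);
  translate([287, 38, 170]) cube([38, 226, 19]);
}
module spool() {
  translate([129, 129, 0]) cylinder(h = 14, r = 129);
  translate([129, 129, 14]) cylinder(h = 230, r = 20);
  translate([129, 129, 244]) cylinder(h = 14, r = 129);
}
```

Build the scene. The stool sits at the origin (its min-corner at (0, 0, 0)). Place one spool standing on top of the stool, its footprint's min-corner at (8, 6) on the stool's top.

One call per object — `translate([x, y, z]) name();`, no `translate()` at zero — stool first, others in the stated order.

stool();
translate([8, 6, 422]) spool();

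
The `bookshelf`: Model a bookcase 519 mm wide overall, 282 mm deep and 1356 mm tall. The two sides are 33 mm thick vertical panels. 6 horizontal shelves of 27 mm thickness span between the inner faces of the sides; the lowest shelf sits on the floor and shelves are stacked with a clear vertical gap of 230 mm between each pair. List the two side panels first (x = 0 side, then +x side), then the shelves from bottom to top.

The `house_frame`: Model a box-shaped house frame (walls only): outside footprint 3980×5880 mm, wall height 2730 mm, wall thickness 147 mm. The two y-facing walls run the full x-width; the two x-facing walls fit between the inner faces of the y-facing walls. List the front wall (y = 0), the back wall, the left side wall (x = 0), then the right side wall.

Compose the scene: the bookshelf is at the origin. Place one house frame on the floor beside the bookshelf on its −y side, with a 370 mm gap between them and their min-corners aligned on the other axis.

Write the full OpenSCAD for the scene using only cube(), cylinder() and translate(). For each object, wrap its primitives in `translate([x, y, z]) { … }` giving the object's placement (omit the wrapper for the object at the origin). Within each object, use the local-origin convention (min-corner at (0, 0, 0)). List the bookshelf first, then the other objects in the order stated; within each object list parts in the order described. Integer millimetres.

cube([33, 282, 1356]);
translate([486, 0, 0]) cube([33, 282, 1356]);
translate([33, 0, 0]) cube([453, 282, 27]);
translate([33, 0, 257]) cube([453, 282, 27]);
translate([33, 0, 514]) cube([453, 282, 27]);
translate([33, 0, 771]) cube([453, 282, 27]);
translate([33, 0, 1028]) cube([453, 282, 27]);
translate([33, 0, 1285]) cube([453, 282, 27]);
translate([0, -6250, 0]) {
  cube([3980, 147, 2730]);
  translate([0, 5733, 0]) cube([3980, 147, 2730]);
  translate([0, 147, 0]) cube([147, 5586, 2730]);
  translate([3833, 147, 0]) cube([147, 5586, 2730]);
}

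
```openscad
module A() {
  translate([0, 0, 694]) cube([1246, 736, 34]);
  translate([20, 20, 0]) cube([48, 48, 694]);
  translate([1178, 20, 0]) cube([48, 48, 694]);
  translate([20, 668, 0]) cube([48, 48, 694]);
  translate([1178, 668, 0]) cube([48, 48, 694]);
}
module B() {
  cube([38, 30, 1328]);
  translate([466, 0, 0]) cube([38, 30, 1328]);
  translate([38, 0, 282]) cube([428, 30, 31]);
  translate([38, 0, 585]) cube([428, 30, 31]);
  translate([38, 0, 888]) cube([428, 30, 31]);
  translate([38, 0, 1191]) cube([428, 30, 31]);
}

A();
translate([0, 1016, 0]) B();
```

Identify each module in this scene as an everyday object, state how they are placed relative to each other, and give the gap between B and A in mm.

The ladder's nearest face is 280 mm from the table's +y face.

A is a table. B is a ladder. The ladder is on the floor beside the table on its +y side. The gap between the ladder and the table is 280 mm.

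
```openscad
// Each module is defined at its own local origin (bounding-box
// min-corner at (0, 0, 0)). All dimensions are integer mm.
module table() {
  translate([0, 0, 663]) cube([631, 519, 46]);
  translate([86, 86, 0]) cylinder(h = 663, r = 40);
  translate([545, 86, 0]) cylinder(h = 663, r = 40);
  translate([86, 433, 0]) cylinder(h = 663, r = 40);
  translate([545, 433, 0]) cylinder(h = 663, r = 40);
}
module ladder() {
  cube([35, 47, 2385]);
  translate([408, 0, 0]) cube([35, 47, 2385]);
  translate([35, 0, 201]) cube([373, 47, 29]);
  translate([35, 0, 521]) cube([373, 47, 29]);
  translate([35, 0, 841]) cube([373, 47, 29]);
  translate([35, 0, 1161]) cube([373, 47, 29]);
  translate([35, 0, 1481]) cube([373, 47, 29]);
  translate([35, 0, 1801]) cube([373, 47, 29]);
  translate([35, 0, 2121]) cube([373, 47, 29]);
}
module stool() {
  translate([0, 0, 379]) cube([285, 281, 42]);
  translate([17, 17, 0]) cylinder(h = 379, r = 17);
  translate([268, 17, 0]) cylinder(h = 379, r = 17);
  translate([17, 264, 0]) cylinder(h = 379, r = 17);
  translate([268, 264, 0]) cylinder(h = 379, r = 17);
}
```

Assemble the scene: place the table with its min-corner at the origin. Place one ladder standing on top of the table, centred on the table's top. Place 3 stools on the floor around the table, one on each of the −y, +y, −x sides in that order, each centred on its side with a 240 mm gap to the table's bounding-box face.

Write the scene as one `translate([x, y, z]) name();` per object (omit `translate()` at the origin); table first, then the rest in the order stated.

table();
translate([94, 236, 709]) ladder();
translate([173, -521, 0]) stool();
translate([173, 759, 0]) stool();
translate([-525, 119, 0]) stool();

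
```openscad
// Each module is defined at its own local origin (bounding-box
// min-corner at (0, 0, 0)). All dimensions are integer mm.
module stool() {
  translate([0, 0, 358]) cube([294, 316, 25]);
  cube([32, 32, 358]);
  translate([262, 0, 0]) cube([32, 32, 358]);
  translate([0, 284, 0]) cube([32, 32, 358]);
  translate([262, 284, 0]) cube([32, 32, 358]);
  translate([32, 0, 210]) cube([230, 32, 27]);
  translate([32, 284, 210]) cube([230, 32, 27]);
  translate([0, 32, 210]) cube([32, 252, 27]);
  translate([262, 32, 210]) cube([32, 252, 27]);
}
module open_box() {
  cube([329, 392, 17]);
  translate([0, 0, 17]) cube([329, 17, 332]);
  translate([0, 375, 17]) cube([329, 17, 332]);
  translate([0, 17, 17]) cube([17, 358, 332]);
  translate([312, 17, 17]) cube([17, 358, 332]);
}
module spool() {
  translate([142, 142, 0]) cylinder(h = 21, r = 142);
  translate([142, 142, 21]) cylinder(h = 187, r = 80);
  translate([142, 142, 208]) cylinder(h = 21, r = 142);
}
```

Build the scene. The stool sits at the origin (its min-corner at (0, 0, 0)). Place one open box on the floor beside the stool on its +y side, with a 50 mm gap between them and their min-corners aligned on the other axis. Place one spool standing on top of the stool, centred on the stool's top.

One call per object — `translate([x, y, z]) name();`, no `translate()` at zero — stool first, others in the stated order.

stool();
translate([0, 366, 0]) open_box();
translate([5, 16, 383]) spool();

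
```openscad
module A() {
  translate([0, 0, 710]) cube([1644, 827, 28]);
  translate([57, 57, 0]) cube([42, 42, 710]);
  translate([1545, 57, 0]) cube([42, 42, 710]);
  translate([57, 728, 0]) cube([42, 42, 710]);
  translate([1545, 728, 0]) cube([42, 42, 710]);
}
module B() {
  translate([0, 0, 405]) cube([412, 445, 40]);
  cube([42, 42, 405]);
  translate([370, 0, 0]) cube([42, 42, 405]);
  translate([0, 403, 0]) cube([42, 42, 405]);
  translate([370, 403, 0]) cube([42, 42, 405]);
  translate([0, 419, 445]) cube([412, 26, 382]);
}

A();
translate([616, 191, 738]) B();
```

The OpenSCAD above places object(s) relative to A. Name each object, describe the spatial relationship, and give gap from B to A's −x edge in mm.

The chair's min-x is at 616; the table's min-x is 0; gap = 616 mm.

A is a table. B is a chair. The chair is on top of the table, centred. The gap from the chair to the table's −x edge is 616 mm.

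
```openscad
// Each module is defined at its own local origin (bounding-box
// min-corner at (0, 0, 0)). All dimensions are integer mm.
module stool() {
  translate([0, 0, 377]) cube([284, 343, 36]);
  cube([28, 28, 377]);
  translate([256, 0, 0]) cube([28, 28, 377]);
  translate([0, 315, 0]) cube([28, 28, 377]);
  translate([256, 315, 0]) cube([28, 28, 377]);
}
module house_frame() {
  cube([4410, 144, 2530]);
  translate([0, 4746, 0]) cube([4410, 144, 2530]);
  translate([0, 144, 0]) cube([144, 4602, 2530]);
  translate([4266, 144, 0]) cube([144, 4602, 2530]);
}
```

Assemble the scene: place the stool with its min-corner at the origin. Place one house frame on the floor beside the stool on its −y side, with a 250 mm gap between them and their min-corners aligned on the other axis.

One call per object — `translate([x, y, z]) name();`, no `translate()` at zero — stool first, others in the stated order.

stool();
translate([0, -5140, 0]) house_frame();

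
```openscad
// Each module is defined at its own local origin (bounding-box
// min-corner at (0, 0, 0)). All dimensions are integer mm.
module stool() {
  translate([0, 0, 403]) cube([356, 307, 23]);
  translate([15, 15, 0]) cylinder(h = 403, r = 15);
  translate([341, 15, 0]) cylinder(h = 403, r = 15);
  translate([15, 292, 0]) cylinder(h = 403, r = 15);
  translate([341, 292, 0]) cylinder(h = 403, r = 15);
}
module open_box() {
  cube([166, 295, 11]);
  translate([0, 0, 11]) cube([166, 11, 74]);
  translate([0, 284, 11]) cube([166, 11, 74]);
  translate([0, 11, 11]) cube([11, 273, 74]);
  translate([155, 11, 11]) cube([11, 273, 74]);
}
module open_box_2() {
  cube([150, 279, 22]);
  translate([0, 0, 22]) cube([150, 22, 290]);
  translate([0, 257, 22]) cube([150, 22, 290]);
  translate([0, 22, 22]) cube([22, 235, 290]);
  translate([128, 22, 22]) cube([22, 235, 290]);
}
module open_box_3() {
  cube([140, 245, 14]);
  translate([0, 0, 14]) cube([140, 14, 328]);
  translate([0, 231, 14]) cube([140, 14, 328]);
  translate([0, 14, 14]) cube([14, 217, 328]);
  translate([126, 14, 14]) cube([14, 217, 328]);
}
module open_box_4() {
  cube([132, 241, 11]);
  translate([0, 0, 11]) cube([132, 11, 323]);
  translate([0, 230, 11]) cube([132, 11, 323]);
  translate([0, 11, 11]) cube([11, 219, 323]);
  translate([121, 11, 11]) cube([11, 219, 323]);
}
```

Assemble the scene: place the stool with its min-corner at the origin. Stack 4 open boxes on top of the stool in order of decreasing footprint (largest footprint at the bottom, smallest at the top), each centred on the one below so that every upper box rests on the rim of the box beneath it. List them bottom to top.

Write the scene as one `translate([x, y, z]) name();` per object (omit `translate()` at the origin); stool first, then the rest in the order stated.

stool();
translate([95, 6, 426]) open_box();
translate([103, 14, 511]) open_box_2();
translate([108, 31, 823]) open_box_3();
translate([112, 33, 1165]) open_box_4();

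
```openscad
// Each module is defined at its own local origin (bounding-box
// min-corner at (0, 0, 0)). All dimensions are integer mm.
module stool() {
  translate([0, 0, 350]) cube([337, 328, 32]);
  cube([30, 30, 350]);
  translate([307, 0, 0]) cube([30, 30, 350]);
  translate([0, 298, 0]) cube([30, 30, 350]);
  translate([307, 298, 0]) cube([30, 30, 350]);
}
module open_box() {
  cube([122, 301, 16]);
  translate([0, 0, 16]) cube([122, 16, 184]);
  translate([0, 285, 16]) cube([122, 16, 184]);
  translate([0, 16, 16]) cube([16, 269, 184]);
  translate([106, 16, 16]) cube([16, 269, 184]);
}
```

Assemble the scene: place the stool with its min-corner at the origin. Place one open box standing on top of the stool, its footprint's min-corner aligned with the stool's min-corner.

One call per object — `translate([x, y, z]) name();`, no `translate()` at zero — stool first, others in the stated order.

stool();
translate([0, 0, 382]) open_box();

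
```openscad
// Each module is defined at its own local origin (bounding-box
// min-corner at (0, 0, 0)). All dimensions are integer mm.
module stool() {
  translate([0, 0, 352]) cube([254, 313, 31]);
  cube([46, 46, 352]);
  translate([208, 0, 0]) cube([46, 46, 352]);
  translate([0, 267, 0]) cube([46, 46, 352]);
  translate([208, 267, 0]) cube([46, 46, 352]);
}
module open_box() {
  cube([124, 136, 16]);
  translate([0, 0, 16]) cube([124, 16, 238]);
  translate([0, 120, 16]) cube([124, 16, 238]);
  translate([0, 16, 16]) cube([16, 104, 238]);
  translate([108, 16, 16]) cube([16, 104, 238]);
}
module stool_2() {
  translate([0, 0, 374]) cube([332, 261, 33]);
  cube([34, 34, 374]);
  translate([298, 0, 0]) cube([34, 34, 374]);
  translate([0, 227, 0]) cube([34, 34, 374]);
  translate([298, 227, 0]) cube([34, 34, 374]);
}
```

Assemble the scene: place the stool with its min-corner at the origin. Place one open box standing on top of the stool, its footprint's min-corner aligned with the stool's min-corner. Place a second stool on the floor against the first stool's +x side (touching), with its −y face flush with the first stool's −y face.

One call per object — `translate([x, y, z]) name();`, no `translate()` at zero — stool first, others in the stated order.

stool();
translate([0, 0, 383]) open_box();
translate([254, 0, 0]) stool_2();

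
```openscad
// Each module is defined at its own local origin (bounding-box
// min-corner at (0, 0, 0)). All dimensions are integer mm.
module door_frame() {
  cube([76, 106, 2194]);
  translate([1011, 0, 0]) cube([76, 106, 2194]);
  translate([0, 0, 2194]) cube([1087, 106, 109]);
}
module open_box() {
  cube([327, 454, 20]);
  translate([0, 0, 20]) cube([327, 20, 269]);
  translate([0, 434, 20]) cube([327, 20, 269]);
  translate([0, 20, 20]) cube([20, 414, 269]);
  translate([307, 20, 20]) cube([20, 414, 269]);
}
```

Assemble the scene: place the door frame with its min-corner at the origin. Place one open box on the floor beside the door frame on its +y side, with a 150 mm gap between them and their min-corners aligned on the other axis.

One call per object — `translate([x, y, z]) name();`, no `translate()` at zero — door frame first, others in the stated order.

door_frame();
translate([0, 256, 0]) open_box();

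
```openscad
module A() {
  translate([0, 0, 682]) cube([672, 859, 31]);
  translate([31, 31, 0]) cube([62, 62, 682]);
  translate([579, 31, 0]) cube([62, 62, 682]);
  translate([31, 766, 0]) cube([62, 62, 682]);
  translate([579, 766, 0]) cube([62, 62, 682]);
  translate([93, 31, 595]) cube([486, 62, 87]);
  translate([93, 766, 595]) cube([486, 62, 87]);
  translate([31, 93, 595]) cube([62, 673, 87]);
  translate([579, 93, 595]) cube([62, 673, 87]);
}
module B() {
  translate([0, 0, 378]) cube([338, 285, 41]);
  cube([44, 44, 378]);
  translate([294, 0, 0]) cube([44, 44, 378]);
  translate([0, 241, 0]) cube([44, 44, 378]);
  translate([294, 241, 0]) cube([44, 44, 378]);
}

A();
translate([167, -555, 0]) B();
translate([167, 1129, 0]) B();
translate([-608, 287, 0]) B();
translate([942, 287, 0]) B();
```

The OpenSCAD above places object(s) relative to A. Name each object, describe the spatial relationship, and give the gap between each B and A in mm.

Each stool's nearest face is 270 mm from the table's bounding box.

A is a table. B is a stool. Four stools sit around the table at the −y, +y, −x, +x sides. The gap between each stool and the table is 270 mm.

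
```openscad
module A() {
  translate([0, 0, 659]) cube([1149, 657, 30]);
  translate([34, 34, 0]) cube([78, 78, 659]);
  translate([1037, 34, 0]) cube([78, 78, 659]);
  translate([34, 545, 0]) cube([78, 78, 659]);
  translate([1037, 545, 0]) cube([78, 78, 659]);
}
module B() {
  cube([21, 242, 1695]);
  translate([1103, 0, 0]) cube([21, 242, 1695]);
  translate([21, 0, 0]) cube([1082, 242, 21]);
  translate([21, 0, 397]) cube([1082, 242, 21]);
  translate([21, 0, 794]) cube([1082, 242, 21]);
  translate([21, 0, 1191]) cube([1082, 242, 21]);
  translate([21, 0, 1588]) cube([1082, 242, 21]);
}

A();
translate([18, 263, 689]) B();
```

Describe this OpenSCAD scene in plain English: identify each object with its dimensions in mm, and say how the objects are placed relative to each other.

A is a rectangular dining table. The top is 1149×657×30 mm with its upper surface at z = 689 mm. It stands on four 78×78 mm square legs, each inset 34 mm from the nearest pair of top edges, running from the floor to the underside of the top.

B is an open bookshelf. Two side panels, each 21 mm thick, 242 mm deep and 1695 mm tall, stand 1124 mm apart (outside-to-outside). Between them sit 5 shelves, each 21 mm thick and 242 mm deep, spanning the full gap between the sides. The bottom shelf rests on the floor (its underside at z = 0) and the clear gap between one shelf's top and the next shelf's underside is 376 mm.

The bookshelf is on top of the table.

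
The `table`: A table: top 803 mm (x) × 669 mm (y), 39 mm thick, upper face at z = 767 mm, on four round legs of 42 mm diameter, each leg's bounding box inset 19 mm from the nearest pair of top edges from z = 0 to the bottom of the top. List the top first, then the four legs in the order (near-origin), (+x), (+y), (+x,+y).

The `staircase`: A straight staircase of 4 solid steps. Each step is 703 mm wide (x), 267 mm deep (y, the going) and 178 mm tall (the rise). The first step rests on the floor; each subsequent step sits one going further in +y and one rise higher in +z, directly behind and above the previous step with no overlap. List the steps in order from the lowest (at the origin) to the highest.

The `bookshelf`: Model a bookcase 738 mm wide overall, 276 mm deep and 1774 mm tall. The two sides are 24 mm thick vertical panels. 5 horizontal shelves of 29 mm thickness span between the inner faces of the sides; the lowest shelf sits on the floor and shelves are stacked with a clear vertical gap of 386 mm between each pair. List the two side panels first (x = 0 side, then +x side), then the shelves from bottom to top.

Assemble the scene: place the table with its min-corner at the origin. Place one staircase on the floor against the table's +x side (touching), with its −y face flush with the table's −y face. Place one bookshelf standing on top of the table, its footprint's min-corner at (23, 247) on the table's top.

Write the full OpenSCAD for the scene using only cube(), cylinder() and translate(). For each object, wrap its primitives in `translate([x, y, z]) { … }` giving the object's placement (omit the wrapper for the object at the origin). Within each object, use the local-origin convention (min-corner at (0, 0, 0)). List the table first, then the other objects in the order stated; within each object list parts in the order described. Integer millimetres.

translate([0, 0, 728]) cube([803, 669, 39]);
translate([40, 40, 0]) cylinder(h = 728, r = 21);
translate([763, 40, 0]) cylinder(h = 728, r = 21);
translate([40, 629, 0]) cylinder(h = 728, r = 21);
translate([763, 629, 0]) cylinder(h = 728, r = 21);
translate([803, 0, 0]) {
  cube([703, 267, 178]);
  translate([0, 267, 178]) cube([703, 267, 178]);
  translate([0, 534, 356]) cube([703, 267, 178]);
  translate([0, 801, 534]) cube([703, 267, 178]);
}
translate([23, 247, 767]) {
  cube([24, 276, 1774]);
  translate([714, 0, 0]) cube([24, 276, 1774]);
  translate([24, 0, 0]) cube([690, 276, 29]);
  translate([24, 0, 415]) cube([690, 276, 29]);
  translate([24, 0, 830]) cube([690, 276, 29]);
  translate([24, 0, 1245]) cube([690, 276, 29]);
  translate([24, 0, 1660]) cube([690, 276, 29]);
}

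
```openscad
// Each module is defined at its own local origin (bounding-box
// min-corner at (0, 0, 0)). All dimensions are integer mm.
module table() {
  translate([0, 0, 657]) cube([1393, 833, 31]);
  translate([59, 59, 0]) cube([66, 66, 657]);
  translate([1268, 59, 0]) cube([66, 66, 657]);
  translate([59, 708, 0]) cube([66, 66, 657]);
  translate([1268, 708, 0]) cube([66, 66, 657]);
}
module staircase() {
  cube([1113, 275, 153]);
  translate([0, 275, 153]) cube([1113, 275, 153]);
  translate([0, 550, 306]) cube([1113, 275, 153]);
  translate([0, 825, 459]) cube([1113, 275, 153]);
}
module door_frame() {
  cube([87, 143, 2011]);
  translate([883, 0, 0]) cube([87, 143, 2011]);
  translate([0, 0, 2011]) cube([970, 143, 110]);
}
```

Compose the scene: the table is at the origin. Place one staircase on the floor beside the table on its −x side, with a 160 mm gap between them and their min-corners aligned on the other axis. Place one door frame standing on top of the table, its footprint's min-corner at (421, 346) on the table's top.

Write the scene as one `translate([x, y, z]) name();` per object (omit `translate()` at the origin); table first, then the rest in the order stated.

table();
translate([-1273, 0, 0]) staircase();
translate([421, 346, 688]) door_frame();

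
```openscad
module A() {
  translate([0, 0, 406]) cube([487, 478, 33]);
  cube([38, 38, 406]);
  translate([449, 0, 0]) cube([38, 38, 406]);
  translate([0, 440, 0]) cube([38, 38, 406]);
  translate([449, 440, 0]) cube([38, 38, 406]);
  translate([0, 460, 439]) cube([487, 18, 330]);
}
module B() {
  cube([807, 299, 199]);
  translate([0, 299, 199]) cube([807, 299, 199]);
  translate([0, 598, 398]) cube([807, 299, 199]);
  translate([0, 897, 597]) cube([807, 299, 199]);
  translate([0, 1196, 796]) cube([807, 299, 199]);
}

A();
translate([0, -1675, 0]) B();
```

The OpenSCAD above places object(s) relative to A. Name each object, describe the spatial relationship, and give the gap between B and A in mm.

The staircase's nearest face is 180 mm from the chair's −y face.

A is a chair. B is a staircase. The staircase is on the floor beside the chair on its −y side. The gap between the staircase and the chair is 180 mm.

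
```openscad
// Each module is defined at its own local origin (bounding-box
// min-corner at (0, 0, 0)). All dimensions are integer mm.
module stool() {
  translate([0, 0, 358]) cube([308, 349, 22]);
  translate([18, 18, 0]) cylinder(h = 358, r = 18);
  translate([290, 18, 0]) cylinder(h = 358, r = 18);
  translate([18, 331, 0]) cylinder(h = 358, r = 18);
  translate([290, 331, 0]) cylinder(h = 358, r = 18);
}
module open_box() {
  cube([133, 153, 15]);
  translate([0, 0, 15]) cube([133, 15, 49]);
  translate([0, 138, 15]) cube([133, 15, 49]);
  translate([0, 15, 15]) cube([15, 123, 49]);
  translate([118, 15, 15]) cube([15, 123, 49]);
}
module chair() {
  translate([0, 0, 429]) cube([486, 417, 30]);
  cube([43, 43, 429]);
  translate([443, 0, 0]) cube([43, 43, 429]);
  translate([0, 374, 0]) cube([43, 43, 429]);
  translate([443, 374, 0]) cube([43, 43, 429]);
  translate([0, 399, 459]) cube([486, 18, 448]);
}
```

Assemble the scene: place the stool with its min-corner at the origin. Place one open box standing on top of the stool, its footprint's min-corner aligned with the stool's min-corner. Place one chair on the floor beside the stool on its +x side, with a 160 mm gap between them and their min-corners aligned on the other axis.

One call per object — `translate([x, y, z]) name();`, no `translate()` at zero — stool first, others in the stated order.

stool();
translate([0, 0, 380]) open_box();
translate([468, 0, 0]) chair();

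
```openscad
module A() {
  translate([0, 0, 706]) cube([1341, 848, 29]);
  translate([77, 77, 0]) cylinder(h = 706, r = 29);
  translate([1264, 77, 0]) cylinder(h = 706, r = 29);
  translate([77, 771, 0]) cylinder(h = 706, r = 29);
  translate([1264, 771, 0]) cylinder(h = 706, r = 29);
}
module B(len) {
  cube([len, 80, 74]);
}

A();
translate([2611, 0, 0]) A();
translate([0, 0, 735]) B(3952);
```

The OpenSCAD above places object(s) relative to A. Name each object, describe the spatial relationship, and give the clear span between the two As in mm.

A is a table. B is a beam. A beam spans the tops of two tables. The clear span between the two tables is 1270 mm.

Second table starts at x = 2611; first ends at x = 1341; clear span = 2611 − 1341 = 1270 mm.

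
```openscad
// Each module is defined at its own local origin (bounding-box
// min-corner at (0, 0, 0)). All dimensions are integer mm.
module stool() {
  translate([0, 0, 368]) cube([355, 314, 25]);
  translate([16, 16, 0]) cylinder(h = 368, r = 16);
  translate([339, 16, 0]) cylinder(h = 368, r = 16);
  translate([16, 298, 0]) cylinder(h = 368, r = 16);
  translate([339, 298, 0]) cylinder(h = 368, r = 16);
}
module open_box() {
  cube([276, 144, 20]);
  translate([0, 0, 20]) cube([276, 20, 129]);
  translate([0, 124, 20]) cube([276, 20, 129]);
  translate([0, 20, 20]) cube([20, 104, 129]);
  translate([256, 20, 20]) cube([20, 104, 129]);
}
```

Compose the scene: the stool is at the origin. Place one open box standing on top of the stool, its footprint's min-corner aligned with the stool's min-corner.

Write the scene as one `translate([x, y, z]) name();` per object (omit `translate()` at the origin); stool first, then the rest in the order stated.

stool();
translate([0, 0, 393]) open_box();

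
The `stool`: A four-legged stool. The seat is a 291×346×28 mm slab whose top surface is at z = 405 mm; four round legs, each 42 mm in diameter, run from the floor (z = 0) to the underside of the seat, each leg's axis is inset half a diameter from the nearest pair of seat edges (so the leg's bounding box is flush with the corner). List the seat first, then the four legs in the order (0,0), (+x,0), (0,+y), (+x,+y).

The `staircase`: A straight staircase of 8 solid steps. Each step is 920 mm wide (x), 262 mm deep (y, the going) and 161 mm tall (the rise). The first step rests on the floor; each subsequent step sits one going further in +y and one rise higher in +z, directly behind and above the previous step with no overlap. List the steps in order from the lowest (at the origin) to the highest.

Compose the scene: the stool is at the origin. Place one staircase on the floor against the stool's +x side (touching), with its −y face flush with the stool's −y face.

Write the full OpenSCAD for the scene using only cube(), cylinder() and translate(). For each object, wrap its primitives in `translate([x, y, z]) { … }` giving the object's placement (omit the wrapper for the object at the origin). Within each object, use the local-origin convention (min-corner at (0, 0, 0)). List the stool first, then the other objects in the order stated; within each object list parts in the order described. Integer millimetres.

translate([0, 0, 377]) cube([291, 346, 28]);
translate([21, 21, 0]) cylinder(h = 377, r = 21);
translate([270, 21, 0]) cylinder(h = 377, r = 21);
translate([21, 325, 0]) cylinder(h = 377, r = 21);
translate([270, 325, 0]) cylinder(h = 377, r = 21);
translate([291, 0, 0]) {
  cube([920, 262, 161]);
  translate([0, 262, 161]) cube([920, 262, 161]);
  translate([0, 524, 322]) cube([920, 262, 161]);
  translate([0, 786, 483]) cube([920, 262, 161]);
  translate([0, 1048, 644]) cube([920, 262, 161]);
  translate([0, 1310, 805]) cube([920, 262, 161]);
  translate([0, 1572, 966]) cube([920, 262, 161]);
  translate([0, 1834, 1127]) cube([920, 262, 161]);
}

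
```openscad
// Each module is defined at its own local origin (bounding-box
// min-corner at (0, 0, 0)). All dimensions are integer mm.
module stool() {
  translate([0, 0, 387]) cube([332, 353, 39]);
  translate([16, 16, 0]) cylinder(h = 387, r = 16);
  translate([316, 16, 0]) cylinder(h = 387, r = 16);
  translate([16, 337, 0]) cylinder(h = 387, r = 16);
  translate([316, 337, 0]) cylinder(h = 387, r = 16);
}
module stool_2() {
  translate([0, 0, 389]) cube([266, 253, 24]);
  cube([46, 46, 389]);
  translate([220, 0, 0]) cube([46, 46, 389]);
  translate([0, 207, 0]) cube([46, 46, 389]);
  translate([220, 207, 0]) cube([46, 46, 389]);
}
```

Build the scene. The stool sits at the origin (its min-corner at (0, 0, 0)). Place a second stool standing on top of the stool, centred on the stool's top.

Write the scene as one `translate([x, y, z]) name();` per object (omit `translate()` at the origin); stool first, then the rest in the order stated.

stool();
translate([33, 50, 426]) stool_2();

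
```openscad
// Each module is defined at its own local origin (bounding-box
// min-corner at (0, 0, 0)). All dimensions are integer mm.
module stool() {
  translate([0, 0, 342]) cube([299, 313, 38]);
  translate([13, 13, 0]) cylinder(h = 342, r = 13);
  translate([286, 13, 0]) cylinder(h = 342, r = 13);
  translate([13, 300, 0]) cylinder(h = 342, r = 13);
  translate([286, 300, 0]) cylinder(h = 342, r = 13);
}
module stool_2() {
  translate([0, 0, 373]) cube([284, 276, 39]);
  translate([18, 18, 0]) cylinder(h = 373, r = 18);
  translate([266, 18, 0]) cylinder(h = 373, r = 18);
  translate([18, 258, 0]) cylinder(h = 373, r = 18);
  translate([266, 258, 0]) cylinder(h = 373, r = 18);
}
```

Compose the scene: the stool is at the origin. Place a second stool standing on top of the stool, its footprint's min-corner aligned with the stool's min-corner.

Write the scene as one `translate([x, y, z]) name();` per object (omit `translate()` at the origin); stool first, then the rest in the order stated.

stool();
translate([0, 0, 380]) stool_2();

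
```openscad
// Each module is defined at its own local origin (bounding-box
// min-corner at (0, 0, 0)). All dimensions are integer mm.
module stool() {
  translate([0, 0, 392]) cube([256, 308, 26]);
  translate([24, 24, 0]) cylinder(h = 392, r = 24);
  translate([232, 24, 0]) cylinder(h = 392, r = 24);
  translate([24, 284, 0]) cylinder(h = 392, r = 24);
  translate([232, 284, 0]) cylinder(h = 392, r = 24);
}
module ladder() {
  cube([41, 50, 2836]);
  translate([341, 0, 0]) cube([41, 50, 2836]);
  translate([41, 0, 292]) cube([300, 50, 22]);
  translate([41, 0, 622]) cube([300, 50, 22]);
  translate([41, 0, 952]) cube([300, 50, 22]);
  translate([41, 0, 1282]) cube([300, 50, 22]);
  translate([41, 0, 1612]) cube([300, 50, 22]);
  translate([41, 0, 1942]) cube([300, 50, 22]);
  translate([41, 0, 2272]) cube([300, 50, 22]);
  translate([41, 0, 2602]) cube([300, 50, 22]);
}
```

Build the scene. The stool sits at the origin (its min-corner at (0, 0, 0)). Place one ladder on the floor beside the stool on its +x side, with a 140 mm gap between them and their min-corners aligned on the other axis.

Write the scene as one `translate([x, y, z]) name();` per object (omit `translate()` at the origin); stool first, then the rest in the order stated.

stool();
translate([396, 0, 0]) ladder();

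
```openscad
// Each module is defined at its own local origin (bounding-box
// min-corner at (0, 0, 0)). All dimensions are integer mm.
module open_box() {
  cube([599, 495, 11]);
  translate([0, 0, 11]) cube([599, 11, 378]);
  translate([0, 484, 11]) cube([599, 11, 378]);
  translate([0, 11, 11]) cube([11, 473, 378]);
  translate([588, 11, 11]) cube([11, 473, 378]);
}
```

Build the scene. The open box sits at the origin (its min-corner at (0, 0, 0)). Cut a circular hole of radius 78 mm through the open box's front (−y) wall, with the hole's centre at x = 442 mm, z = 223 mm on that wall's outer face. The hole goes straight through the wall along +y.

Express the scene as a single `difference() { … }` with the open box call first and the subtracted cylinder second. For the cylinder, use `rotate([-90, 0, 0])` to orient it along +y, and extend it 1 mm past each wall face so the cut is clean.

difference() {
  open_box();
  translate([442, -1, 223]) rotate([-90, 0, 0]) cylinder(h = 13, r = 78);
}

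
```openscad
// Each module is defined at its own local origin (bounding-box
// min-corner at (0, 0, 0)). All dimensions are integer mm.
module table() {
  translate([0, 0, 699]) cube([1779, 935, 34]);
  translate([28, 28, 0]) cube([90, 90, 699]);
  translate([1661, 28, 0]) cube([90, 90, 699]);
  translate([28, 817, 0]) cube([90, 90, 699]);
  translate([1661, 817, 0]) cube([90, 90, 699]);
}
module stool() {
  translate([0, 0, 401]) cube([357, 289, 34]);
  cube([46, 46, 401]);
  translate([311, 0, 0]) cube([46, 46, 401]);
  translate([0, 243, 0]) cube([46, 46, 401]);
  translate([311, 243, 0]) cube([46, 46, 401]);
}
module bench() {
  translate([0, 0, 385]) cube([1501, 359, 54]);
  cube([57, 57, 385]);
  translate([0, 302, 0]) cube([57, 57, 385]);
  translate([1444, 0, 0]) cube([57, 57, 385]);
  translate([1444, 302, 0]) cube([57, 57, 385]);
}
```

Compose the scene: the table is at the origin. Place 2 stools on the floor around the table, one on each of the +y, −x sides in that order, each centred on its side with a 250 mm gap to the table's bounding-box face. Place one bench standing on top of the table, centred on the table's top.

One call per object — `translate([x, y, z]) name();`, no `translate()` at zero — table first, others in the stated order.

table();
translate([711, 1185, 0]) stool();
translate([-607, 323, 0]) stool();
translate([139, 288, 733]) bench();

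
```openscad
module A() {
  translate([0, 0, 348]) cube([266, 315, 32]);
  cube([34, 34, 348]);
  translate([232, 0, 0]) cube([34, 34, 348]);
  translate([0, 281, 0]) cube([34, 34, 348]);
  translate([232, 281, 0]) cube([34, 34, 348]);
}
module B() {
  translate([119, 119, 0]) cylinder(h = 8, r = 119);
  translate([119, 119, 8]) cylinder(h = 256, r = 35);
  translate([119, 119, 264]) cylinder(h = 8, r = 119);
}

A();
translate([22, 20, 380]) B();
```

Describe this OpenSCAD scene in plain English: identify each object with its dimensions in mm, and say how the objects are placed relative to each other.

A is a four-legged stool. The seat is a 266×315×32 mm slab whose top surface is at z = 380 mm; four square legs, each 34×34 mm in cross-section, run from the floor (z = 0) to the underside of the seat, each flush with a corner of the seat.

B is a spool: two coaxial disc flanges of radius 119 mm and thickness 8 mm, joined by a core cylinder of radius 35 mm and height 256 mm. The lower flange rests on z = 0 and the three cylinders share a vertical axis.

The spool is on top of the stool.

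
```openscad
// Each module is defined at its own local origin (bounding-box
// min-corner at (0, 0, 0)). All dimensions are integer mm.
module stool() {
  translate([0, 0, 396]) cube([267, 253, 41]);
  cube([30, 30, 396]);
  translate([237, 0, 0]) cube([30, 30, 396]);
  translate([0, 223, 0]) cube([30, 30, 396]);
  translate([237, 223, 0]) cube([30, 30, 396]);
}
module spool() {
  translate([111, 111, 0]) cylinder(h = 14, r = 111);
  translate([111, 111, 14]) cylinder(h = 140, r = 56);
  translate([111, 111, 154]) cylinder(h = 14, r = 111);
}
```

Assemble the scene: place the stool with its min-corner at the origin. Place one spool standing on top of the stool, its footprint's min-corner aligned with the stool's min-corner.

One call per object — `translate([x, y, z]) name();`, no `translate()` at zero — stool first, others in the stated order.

stool();
translate([0, 0, 437]) spool();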